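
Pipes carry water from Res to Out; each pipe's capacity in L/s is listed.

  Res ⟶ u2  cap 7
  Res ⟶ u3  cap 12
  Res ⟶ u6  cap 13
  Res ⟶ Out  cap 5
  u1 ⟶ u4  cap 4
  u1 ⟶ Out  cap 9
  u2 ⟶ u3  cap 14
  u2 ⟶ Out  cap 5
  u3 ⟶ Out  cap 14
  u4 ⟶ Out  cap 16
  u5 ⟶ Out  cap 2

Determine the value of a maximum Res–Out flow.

Augment Res→Out: bottleneck 5, flow now 5.
Augment Res→u2→Out: bottleneck 5, flow now 10.
Augment Res→u3→Out: bottleneck 12, flow now 22.
Augment Res→u2→u3→Out: bottleneck 2, flow now 24.
No augmenting path remains; maximum flow = 24.
In the residual graph, reachable from Res: {Res, u6}.
Min-cut edges: Res→u2 (7), Res→u3 (12), Res→Out (5); capacity 7 + 12 + 5 = 24.
This cut is saturated, so no flow can exceed 24.

24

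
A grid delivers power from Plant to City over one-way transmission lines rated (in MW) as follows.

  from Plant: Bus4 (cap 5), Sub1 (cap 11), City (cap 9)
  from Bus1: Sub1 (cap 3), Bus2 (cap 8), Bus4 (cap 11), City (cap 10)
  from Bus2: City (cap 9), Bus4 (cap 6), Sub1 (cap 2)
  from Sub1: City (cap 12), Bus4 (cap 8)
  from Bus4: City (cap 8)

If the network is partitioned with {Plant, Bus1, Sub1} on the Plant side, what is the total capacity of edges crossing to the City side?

63

Edges leaving {Plant, Bus1, Sub1}: Plant→Bus4 (5), Plant→City (9), Bus1→Bus2 (8), Bus1→Bus4 (11), Bus1→City (10), Sub1→Bus4 (8), Sub1→City (12).
Cut capacity = 5 + 9 + 8 + 11 + 10 + 8 + 12 = 63.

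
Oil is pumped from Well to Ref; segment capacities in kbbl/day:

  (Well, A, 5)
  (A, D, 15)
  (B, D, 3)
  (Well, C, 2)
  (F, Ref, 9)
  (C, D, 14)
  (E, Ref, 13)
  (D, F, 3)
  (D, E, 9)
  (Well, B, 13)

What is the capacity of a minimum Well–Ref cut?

10

Augment Well→A→D→E→Ref: bottleneck 5, flow now 5.
Augment Well→B→D→E→Ref: bottleneck 3, flow now 8.
Augment Well→C→D→E→Ref: bottleneck 1, flow now 9.
Augment Well→C→D→F→Ref: bottleneck 1, flow now 10.
No augmenting path remains; maximum flow = 10.
By max-flow min-cut, the minimum cut capacity equals the max flow.
In the residual graph, reachable from Well: {Well, B}.
Min-cut edges: Well→A (5), Well→C (2), B→D (3); capacity 5 + 2 + 3 = 10.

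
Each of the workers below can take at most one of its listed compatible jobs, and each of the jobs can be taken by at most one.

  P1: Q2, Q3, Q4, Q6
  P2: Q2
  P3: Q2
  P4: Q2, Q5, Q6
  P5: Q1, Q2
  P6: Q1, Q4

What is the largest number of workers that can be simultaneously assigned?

5

Unit-capacity flow: source→left, listed edges, right→sink; max matching = max flow.
Augmenting path P1→Q2 (+1); matched 1.
Augmenting path P4→Q5 (+1); matched 2.
Augmenting path P5→Q1 (+1); matched 3.
Augmenting path P6→Q4 (+1); matched 4.
Augmenting path P2→Q2→P1→Q3 (+1); matched 5.
No augmenting path remains; maximum matching = 5.
König certificate: {P1, P4, P5, P6, Q2} is a vertex cover of size 5 (every listed pair touches it), so no matching can be larger.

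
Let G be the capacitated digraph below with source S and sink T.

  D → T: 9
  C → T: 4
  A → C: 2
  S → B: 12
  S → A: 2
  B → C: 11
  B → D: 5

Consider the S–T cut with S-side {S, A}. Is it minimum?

Given cut capacity: 12 + 2 = 14.
Augment S→A→C→T: bottleneck 2, flow now 2.
Augment S→B→C→T: bottleneck 2, flow now 4.
Augment S→B→D→T: bottleneck 5, flow now 9.
No augmenting path remains; maximum flow = 9.
In the residual graph, reachable from S: {S, A, B, C}.
Min-cut edges: B→D (5), C→T (4); capacity 5 + 4 = 9.
Cut capacity 14 exceeds the max flow 9, so it is not minimum.

No — its capacity is 14, but the minimum cut has capacity 9.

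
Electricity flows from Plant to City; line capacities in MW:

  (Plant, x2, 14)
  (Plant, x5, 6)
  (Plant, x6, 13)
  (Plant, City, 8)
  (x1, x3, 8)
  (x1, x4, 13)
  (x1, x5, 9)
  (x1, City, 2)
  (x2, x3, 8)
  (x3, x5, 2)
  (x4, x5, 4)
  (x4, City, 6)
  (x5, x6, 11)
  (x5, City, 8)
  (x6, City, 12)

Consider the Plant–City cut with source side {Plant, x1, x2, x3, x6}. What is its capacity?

Edges leaving {Plant, x1, x2, x3, x6}: Plant→x5 (6), Plant→City (8), x1→x4 (13), x1→x5 (9), x1→City (2), x3→x5 (2), x6→City (12).
Cut capacity = 6 + 8 + 13 + 9 + 2 + 2 + 12 = 52.

52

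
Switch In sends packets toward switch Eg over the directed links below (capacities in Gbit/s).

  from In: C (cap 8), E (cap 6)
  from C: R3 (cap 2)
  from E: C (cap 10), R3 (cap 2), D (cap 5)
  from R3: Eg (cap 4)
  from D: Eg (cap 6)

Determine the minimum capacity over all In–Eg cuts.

8

Augment In→C→R3→Eg: bottleneck 2, flow now 2.
Augment In→E→R3→Eg: bottleneck 2, flow now 4.
Augment In→E→D→Eg: bottleneck 4, flow now 8.
No augmenting path remains; maximum flow = 8.
By max-flow min-cut, the minimum cut capacity equals the max flow.
In the residual graph, reachable from In: {In, C}.
Min-cut edges: In→E (6), C→R3 (2); capacity 6 + 2 = 8.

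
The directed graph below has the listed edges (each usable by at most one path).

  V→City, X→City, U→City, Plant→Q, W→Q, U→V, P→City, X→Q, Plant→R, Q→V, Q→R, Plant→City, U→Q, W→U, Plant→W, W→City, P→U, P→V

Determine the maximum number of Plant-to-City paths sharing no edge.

3

Assign every edge capacity 1; by Menger, the answer equals the max flow.
Path Plant→City (+1); total 1.
Path Plant→W→City (+1); total 2.
Path Plant→Q→V→City (+1); total 3.
No residual Plant→City path; max flow = 3.
Certifying cut of size 3: {Plant→City, Plant→Q, Plant→W}.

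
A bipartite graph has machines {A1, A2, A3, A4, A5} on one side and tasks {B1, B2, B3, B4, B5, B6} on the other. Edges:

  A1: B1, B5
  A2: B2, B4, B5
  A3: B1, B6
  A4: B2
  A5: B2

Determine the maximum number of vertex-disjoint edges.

Unit-capacity flow: source→left, listed edges, right→sink; max matching = max flow.
Augmenting path A1→B1 (+1); matched 1.
Augmenting path A2→B2 (+1); matched 2.
Augmenting path A3→B6 (+1); matched 3.
Augmenting path A4→B2→A2→B4 (+1); matched 4.
No augmenting path remains; maximum matching = 4.
König certificate: {A1, A2, A3, B2} is a vertex cover of size 4 (every listed pair touches it), so no matching can be larger.

4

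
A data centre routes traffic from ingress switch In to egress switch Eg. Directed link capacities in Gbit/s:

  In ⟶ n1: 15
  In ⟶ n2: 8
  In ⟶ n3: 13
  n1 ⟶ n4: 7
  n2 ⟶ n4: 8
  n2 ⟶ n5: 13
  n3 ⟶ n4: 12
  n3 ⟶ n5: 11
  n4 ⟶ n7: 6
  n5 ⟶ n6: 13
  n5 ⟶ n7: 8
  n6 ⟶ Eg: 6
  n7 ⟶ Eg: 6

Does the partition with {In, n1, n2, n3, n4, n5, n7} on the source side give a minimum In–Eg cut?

No — its capacity is 19, but the minimum cut has capacity 12.

Given cut capacity: 13 + 6 = 19.
Augment In→n1→n4→n7→Eg: bottleneck 6, flow now 6.
Augment In→n2→n5→n6→Eg: bottleneck 6, flow now 12.
No augmenting path remains; maximum flow = 12.
In the residual graph, reachable from In: {In, n1, n2, n3, n4, n5, n6, n7}.
Min-cut edges: n6→Eg (6), n7→Eg (6); capacity 6 + 6 = 12.
Cut capacity 19 exceeds the max flow 12, so it is not minimum.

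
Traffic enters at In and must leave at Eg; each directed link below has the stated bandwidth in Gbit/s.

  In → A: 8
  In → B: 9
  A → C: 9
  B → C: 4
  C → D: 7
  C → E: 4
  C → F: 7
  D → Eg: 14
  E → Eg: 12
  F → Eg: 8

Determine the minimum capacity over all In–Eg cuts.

Augment In→A→C→D→Eg: bottleneck 7, flow now 7.
Augment In→A→C→E→Eg: bottleneck 1, flow now 8.
Augment In→B→C→E→Eg: bottleneck 3, flow now 11.
Augment In→B→C→F→Eg: bottleneck 1, flow now 12.
No augmenting path remains; maximum flow = 12.
By max-flow min-cut, the minimum cut capacity equals the max flow.
In the residual graph, reachable from In: {In, B}.
Min-cut edges: In→A (8), B→C (4); capacity 8 + 4 = 12.

12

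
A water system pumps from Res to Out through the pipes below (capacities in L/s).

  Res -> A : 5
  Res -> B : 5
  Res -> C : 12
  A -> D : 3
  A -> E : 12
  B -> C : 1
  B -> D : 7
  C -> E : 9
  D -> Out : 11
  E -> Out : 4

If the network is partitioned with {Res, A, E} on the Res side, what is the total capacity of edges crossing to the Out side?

Edges leaving {Res, A, E}: Res→B (5), Res→C (12), A→D (3), E→Out (4).
Cut capacity = 5 + 12 + 3 + 4 = 24.

24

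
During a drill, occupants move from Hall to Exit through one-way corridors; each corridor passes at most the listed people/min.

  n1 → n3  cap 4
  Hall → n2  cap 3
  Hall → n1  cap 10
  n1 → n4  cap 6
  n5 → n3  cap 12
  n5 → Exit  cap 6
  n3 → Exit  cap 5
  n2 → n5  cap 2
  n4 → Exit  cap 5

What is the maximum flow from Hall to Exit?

11

Augment Hall→n1→n3→Exit: bottleneck 4, flow now 4.
Augment Hall→n1→n4→Exit: bottleneck 5, flow now 9.
Augment Hall→n2→n5→Exit: bottleneck 2, flow now 11.
No augmenting path remains; maximum flow = 11.
In the residual graph, reachable from Hall: {Hall, n1, n2, n4}.
Min-cut edges: n1→n3 (4), n2→n5 (2), n4→Exit (5); capacity 4 + 2 + 5 = 11.
This cut is saturated, so no flow can exceed 11.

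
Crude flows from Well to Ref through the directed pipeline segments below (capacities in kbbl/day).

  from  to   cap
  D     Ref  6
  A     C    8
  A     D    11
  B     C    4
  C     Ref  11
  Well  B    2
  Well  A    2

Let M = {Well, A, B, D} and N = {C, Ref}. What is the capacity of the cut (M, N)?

Edges leaving {Well, A, B, D}: A→C (8), B→C (4), D→Ref (6).
Cut capacity = 8 + 4 + 6 = 18.

18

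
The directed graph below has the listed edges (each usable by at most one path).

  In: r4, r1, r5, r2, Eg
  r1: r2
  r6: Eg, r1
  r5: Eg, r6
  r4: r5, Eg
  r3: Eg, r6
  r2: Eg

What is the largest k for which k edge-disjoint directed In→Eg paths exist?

4

Assign every edge capacity 1; by Menger, the answer equals the max flow.
Path In→Eg (+1); total 1.
Path In→r2→Eg (+1); total 2.
Path In→r4→Eg (+1); total 3.
Path In→r5→Eg (+1); total 4.
No residual In→Eg path; max flow = 4.
Certifying cut of size 4: {In→Eg, In→r4, In→r5, r2→Eg}.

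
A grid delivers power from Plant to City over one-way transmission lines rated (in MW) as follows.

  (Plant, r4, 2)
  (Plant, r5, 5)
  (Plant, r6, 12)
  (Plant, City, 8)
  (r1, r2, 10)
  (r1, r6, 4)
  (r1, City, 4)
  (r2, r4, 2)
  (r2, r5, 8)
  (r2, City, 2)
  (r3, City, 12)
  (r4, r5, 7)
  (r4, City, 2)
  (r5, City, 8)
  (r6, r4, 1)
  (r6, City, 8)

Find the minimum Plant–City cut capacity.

24

Augment Plant→City: bottleneck 8, flow now 8.
Augment Plant→r4→City: bottleneck 2, flow now 10.
Augment Plant→r5→City: bottleneck 5, flow now 15.
Augment Plant→r6→City: bottleneck 8, flow now 23.
Augment Plant→r6→r4→r5→City: bottleneck 1, flow now 24.
No augmenting path remains; maximum flow = 24.
By max-flow min-cut, the minimum cut capacity equals the max flow.
In the residual graph, reachable from Plant: {Plant, r6}.
Min-cut edges: Plant→r4 (2), Plant→r5 (5), Plant→City (8), r6→r4 (1), r6→City (8); capacity 2 + 5 + 8 + 1 + 8 = 24.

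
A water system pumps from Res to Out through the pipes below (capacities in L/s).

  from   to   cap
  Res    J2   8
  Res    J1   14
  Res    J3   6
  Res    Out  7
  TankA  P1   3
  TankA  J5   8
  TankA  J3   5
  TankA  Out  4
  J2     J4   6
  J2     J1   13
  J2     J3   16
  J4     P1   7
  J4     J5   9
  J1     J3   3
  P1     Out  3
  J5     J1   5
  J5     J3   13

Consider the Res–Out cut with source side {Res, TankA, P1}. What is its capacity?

Edges leaving {Res, TankA, P1}: Res→J2 (8), Res→J1 (14), Res→J3 (6), Res→Out (7), TankA→J5 (8), TankA→J3 (5), TankA→Out (4), P1→Out (3).
Cut capacity = 8 + 14 + 6 + 7 + 8 + 5 + 4 + 3 = 55.

55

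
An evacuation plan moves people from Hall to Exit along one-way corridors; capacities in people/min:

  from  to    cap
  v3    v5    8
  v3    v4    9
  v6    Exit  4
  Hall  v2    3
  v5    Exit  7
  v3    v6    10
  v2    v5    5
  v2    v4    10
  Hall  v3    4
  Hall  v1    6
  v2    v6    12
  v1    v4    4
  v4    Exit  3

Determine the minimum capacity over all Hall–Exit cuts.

10

Augment Hall→v1→v4→Exit: bottleneck 3, flow now 3.
Augment Hall→v2→v5→Exit: bottleneck 3, flow now 6.
Augment Hall→v3→v5→Exit: bottleneck 4, flow now 10.
No augmenting path remains; maximum flow = 10.
By max-flow min-cut, the minimum cut capacity equals the max flow.
In the residual graph, reachable from Hall: {Hall, v1, v4}.
Min-cut edges: Hall→v2 (3), Hall→v3 (4), v4→Exit (3); capacity 3 + 4 + 3 = 10.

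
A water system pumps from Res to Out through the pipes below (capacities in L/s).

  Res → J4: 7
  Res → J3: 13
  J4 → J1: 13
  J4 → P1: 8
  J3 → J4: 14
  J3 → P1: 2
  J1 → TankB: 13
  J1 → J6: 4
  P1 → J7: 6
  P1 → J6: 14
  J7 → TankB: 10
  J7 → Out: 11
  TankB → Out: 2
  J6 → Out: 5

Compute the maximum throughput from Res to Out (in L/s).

Augment Res→J4→J1→TankB→Out: bottleneck 2, flow now 2.
Augment Res→J4→J1→J6→Out: bottleneck 4, flow now 6.
Augment Res→J4→P1→J7→Out: bottleneck 1, flow now 7.
Augment Res→J3→P1→J7→Out: bottleneck 2, flow now 9.
Augment Res→J3→J4→P1→J7→Out: bottleneck 3, flow now 12.
Augment Res→J3→J4→P1→J6→Out: bottleneck 1, flow now 13.
No augmenting path remains; maximum flow = 13.
In the residual graph, reachable from Res: {Res, J4, J3, J1, P1, TankB, J6}.
Min-cut edges: P1→J7 (6), TankB→Out (2), J6→Out (5); capacity 6 + 2 + 5 = 13.
This cut is saturated, so no flow can exceed 13.

13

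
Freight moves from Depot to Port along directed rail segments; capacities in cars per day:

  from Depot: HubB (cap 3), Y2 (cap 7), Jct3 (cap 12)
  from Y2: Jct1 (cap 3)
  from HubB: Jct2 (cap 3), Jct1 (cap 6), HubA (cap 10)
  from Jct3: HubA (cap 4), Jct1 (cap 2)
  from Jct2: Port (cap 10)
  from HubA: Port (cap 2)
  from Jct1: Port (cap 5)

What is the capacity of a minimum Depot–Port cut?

10

Augment Depot→Y2→Jct1→Port: bottleneck 3, flow now 3.
Augment Depot→HubB→Jct2→Port: bottleneck 3, flow now 6.
Augment Depot→Jct3→HubA→Port: bottleneck 2, flow now 8.
Augment Depot→Jct3→Jct1→Port: bottleneck 2, flow now 10.
No augmenting path remains; maximum flow = 10.
By max-flow min-cut, the minimum cut capacity equals the max flow.
In the residual graph, reachable from Depot: {Depot, Y2, Jct3, HubA}.
Min-cut edges: Depot→HubB (3), Y2→Jct1 (3), Jct3→Jct1 (2), HubA→Port (2); capacity 3 + 3 + 2 + 2 = 10.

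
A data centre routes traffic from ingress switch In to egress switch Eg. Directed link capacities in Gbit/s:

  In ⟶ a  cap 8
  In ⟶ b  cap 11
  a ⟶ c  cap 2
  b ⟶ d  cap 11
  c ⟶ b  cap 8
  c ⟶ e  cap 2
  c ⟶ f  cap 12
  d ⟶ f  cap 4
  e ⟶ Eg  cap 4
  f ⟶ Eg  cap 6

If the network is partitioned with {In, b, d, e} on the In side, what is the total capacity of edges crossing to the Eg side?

16

Edges leaving {In, b, d, e}: In→a (8), d→f (4), e→Eg (4).
Cut capacity = 8 + 4 + 4 = 16.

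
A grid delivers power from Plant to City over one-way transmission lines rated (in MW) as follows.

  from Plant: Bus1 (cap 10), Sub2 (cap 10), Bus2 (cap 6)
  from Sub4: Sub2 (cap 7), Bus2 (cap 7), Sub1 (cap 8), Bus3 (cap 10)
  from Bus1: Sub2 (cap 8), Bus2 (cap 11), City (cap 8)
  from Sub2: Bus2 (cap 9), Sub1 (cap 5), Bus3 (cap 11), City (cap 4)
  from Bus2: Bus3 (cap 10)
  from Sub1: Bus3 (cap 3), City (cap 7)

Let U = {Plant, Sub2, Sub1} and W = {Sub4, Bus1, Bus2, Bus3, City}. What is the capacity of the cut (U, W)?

Edges leaving {Plant, Sub2, Sub1}: Plant→Bus1 (10), Plant→Bus2 (6), Sub2→Bus2 (9), Sub2→Bus3 (11), Sub2→City (4), Sub1→Bus3 (3), Sub1→City (7).
Cut capacity = 10 + 6 + 9 + 11 + 4 + 3 + 7 = 50.

50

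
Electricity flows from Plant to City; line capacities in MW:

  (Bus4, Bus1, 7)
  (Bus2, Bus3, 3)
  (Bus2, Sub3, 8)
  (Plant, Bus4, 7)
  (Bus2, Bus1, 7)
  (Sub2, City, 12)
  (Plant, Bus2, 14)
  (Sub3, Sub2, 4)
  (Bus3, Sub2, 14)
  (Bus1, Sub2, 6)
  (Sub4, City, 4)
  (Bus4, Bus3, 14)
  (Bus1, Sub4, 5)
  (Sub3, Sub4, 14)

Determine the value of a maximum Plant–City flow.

16

Augment Plant→Bus2→Bus3→Sub2→City: bottleneck 3, flow now 3.
Augment Plant→Bus2→Sub3→Sub4→City: bottleneck 4, flow now 7.
Augment Plant→Bus2→Sub3→Sub2→City: bottleneck 4, flow now 11.
Augment Plant→Bus2→Bus1→Sub2→City: bottleneck 3, flow now 14.
Augment Plant→Bus4→Bus3→Sub2→City: bottleneck 2, flow now 16.
No augmenting path remains; maximum flow = 16.
In the residual graph, reachable from Plant: {Plant, Bus2, Bus4, Bus3, Sub3, Bus1, Sub4, Sub2}.
Min-cut edges: Sub4→City (4), Sub2→City (12); capacity 4 + 12 = 16.
This cut is saturated, so no flow can exceed 16.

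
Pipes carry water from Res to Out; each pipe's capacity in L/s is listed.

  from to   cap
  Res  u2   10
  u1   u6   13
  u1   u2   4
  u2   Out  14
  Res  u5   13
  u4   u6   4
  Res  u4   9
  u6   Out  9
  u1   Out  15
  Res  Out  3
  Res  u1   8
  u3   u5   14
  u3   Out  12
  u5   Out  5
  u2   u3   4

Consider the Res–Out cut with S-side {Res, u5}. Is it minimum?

No — its capacity is 35, but the minimum cut has capacity 30.

Given cut capacity: 8 + 10 + 9 + 3 + 5 = 35.
Augment Res→Out: bottleneck 3, flow now 3.
Augment Res→u1→Out: bottleneck 8, flow now 11.
Augment Res→u2→Out: bottleneck 10, flow now 21.
Augment Res→u5→Out: bottleneck 5, flow now 26.
Augment Res→u4→u6→Out: bottleneck 4, flow now 30.
No augmenting path remains; maximum flow = 30.
In the residual graph, reachable from Res: {Res, u4, u5}.
Min-cut edges: Res→u1 (8), Res→u2 (10), Res→Out (3), u4→u6 (4), u5→Out (5); capacity 8 + 10 + 3 + 4 + 5 = 30.
Cut capacity 35 exceeds the max flow 30, so it is not minimum.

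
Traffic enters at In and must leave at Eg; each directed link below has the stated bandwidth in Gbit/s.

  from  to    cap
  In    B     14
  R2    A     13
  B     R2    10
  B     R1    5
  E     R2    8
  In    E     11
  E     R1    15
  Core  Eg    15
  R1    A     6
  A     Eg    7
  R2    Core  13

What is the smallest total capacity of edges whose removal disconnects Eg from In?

20

Augment In→B→R2→Core→Eg: bottleneck 10, flow now 10.
Augment In→B→R1→A→Eg: bottleneck 4, flow now 14.
Augment In→E→R2→Core→Eg: bottleneck 3, flow now 17.
Augment In→E→R2→A→Eg: bottleneck 3, flow now 20.
No augmenting path remains; maximum flow = 20.
By max-flow min-cut, the minimum cut capacity equals the max flow.
In the residual graph, reachable from In: {In, B, E, R2, R1, A}.
Min-cut edges: R2→Core (13), A→Eg (7); capacity 13 + 7 = 20.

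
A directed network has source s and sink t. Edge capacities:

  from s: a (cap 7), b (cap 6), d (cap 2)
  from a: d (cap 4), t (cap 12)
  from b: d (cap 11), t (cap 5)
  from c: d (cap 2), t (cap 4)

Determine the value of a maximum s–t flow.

12

Augment s→a→t: bottleneck 7, flow now 7.
Augment s→b→t: bottleneck 5, flow now 12.
No augmenting path remains; maximum flow = 12.
In the residual graph, reachable from s: {s, b, d}.
Min-cut edges: s→a (7), b→t (5); capacity 7 + 5 = 12.
This cut is saturated, so no flow can exceed 12.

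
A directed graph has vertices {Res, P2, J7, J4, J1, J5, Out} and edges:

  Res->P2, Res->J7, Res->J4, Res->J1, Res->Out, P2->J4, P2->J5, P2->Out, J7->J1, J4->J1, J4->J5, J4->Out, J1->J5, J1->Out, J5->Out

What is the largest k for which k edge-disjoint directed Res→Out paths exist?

5

Assign every edge capacity 1; by Menger, the answer equals the max flow.
Path Res→Out (+1); total 1.
Path Res→P2→Out (+1); total 2.
Path Res→J4→Out (+1); total 3.
Path Res→J1→Out (+1); total 4.
Path Res→J7→J1→J5→Out (+1); total 5.
No residual Res→Out path; max flow = 5.
Certifying cut of size 5: {Res→J1, Res→J4, Res→J7, Res→Out, Res→P2}.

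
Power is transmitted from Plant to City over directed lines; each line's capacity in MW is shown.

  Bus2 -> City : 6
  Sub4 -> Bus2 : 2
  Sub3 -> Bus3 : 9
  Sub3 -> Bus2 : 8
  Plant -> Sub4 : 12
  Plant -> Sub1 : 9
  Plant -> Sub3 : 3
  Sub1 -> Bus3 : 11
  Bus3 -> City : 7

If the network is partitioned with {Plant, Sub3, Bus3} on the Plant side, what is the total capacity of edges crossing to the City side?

Edges leaving {Plant, Sub3, Bus3}: Plant→Sub4 (12), Plant→Sub1 (9), Sub3→Bus2 (8), Bus3→City (7).
Cut capacity = 12 + 9 + 8 + 7 = 36.

36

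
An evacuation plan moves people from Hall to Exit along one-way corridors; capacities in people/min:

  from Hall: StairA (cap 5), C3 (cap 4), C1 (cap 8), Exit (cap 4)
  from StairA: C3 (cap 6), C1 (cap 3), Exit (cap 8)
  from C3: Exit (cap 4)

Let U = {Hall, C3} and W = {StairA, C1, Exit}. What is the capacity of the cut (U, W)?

21

Edges leaving {Hall, C3}: Hall→StairA (5), Hall→C1 (8), Hall→Exit (4), C3→Exit (4).
Cut capacity = 5 + 8 + 4 + 4 = 21.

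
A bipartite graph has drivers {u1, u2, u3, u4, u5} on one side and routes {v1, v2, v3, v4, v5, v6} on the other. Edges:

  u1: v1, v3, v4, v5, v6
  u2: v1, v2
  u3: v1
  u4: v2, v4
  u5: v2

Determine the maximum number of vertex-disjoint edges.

4

Unit-capacity flow: source→left, listed edges, right→sink; max matching = max flow.
Augmenting path u1→v1 (+1); matched 1.
Augmenting path u2→v2 (+1); matched 2.
Augmenting path u4→v4 (+1); matched 3.
Augmenting path u3→v1→u1→v3 (+1); matched 4.
No augmenting path remains; maximum matching = 4.
König certificate: {u1, u4, v1, v2} is a vertex cover of size 4 (every listed pair touches it), so no matching can be larger.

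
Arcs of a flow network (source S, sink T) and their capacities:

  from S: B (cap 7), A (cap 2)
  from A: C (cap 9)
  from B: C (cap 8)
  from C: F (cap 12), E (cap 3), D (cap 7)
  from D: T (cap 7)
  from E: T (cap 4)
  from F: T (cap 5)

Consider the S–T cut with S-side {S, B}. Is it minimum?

No — its capacity is 10, but the minimum cut has capacity 9.

Given cut capacity: 2 + 8 = 10.
Augment S→A→C→D→T: bottleneck 2, flow now 2.
Augment S→B→C→D→T: bottleneck 5, flow now 7.
Augment S→B→C→E→T: bottleneck 2, flow now 9.
No augmenting path remains; maximum flow = 9.
In the residual graph, reachable from S: {S}.
Min-cut edges: S→A (2), S→B (7); capacity 2 + 7 = 9.
Cut capacity 10 exceeds the max flow 9, so it is not minimum.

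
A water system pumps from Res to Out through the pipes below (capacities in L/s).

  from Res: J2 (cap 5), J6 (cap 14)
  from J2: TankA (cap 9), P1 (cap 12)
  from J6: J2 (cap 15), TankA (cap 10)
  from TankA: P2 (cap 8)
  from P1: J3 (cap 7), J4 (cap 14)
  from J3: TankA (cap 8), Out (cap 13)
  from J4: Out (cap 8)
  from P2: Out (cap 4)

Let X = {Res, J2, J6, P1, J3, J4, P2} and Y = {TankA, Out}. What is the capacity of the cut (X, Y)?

52

Edges leaving {Res, J2, J6, P1, J3, J4, P2}: J2→TankA (9), J6→TankA (10), J3→TankA (8), J3→Out (13), J4→Out (8), P2→Out (4).
Cut capacity = 9 + 10 + 8 + 13 + 8 + 4 = 52.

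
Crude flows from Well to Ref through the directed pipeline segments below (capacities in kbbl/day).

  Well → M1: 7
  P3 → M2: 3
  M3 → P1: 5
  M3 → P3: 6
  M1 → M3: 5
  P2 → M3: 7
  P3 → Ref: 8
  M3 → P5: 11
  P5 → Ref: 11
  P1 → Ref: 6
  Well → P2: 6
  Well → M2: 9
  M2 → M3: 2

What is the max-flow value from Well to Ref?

Augment Well→M1→M3→P3→Ref: bottleneck 5, flow now 5.
Augment Well→P2→M3→P3→Ref: bottleneck 1, flow now 6.
Augment Well→P2→M3→P5→Ref: bottleneck 5, flow now 11.
Augment Well→M2→M3→P5→Ref: bottleneck 2, flow now 13.
No augmenting path remains; maximum flow = 13.
In the residual graph, reachable from Well: {Well, M1, M2}.
Min-cut edges: Well→P2 (6), M1→M3 (5), M2→M3 (2); capacity 6 + 5 + 2 = 13.
This cut is saturated, so no flow can exceed 13.

13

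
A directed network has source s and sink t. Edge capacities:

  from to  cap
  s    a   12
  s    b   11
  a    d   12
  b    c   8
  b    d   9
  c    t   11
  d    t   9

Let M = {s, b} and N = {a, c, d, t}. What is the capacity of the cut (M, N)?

29

Edges leaving {s, b}: s→a (12), b→c (8), b→d (9).
Cut capacity = 12 + 8 + 9 = 29.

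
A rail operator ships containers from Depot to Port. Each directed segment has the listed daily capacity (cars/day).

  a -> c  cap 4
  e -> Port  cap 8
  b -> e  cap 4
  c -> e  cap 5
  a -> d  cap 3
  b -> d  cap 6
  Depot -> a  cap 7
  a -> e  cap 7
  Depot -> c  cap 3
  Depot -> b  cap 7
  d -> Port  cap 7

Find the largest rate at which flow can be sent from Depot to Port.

15

Augment Depot→a→d→Port: bottleneck 3, flow now 3.
Augment Depot→a→e→Port: bottleneck 4, flow now 7.
Augment Depot→b→d→Port: bottleneck 4, flow now 11.
Augment Depot→b→e→Port: bottleneck 3, flow now 14.
Augment Depot→c→e→Port: bottleneck 1, flow now 15.
No augmenting path remains; maximum flow = 15.
In the residual graph, reachable from Depot: {Depot, a, b, c, d, e}.
Min-cut edges: d→Port (7), e→Port (8); capacity 7 + 8 = 15.
This cut is saturated, so no flow can exceed 15.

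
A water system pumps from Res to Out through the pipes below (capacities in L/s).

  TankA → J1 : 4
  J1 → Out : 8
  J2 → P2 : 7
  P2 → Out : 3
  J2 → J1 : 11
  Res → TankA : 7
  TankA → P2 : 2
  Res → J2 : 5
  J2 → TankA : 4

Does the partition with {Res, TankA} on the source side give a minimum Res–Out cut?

Given cut capacity: 5 + 4 + 2 = 11.
Augment Res→TankA→J1→Out: bottleneck 4, flow now 4.
Augment Res→TankA→P2→Out: bottleneck 2, flow now 6.
Augment Res→J2→J1→Out: bottleneck 4, flow now 10.
Augment Res→J2→P2→Out: bottleneck 1, flow now 11.
No augmenting path remains; maximum flow = 11.
Cut capacity 11 equals the max flow, so it is a minimum cut.

Yes — it is a minimum cut (capacity 11).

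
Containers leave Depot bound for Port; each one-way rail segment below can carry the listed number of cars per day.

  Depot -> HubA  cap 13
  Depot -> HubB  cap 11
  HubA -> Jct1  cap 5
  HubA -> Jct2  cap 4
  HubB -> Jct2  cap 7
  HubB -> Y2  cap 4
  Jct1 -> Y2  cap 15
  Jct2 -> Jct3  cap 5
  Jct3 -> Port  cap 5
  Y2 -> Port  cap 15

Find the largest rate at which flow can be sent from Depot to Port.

14

Augment Depot→HubB→Y2→Port: bottleneck 4, flow now 4.
Augment Depot→HubA→Jct1→Y2→Port: bottleneck 5, flow now 9.
Augment Depot→HubA→Jct2→Jct3→Port: bottleneck 4, flow now 13.
Augment Depot→HubB→Jct2→Jct3→Port: bottleneck 1, flow now 14.
No augmenting path remains; maximum flow = 14.
In the residual graph, reachable from Depot: {Depot, HubA, HubB, Jct2}.
Min-cut edges: HubA→Jct1 (5), HubB→Y2 (4), Jct2→Jct3 (5); capacity 5 + 4 + 5 = 14.
This cut is saturated, so no flow can exceed 14.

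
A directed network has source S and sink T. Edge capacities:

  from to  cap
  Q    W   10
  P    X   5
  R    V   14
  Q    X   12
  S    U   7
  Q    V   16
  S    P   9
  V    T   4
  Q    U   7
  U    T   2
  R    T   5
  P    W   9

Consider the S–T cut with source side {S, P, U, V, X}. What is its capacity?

15

Edges leaving {S, P, U, V, X}: P→W (9), U→T (2), V→T (4).
Cut capacity = 9 + 2 + 4 = 15.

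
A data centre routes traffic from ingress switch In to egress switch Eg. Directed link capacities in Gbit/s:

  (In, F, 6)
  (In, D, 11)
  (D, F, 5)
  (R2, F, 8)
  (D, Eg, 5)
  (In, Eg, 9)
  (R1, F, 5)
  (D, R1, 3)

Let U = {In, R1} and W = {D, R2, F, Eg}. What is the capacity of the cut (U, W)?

Edges leaving {In, R1}: In→D (11), In→F (6), In→Eg (9), R1→F (5).
Cut capacity = 11 + 6 + 9 + 5 = 31.

31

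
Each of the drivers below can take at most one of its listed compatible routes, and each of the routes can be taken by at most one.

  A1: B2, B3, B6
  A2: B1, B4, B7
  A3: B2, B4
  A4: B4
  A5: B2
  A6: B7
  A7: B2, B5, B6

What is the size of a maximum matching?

6

Unit-capacity flow: source→left, listed edges, right→sink; max matching = max flow.
Augmenting path A1→B2 (+1); matched 1.
Augmenting path A2→B1 (+1); matched 2.
Augmenting path A3→B4 (+1); matched 3.
Augmenting path A6→B7 (+1); matched 4.
Augmenting path A7→B5 (+1); matched 5.
Augmenting path A5→B2→A1→B3 (+1); matched 6.
No augmenting path remains; maximum matching = 6.
König certificate: {A1, A2, A6, A7, B2, B4} is a vertex cover of size 6 (every listed pair touches it), so no matching can be larger.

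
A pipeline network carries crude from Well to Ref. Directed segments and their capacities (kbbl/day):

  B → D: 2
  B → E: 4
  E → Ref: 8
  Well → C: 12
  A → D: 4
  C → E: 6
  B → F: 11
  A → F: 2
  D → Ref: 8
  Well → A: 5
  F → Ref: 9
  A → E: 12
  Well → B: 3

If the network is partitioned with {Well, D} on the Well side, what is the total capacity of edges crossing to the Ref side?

28

Edges leaving {Well, D}: Well→A (5), Well→B (3), Well→C (12), D→Ref (8).
Cut capacity = 5 + 3 + 12 + 8 = 28.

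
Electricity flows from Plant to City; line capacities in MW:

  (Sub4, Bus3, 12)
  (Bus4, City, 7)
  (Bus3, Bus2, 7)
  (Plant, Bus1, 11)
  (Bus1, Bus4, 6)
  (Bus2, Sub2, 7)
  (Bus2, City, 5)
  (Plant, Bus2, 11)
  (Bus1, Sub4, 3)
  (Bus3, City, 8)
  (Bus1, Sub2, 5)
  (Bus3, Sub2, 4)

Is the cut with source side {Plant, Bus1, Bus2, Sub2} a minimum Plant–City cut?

Yes — it is a minimum cut (capacity 14).

Given cut capacity: 3 + 6 + 5 = 14.
Augment Plant→Bus2→City: bottleneck 5, flow now 5.
Augment Plant→Bus1→Bus4→City: bottleneck 6, flow now 11.
Augment Plant→Bus1→Sub4→Bus3→City: bottleneck 3, flow now 14.
No augmenting path remains; maximum flow = 14.
Cut capacity 14 equals the max flow, so it is a minimum cut.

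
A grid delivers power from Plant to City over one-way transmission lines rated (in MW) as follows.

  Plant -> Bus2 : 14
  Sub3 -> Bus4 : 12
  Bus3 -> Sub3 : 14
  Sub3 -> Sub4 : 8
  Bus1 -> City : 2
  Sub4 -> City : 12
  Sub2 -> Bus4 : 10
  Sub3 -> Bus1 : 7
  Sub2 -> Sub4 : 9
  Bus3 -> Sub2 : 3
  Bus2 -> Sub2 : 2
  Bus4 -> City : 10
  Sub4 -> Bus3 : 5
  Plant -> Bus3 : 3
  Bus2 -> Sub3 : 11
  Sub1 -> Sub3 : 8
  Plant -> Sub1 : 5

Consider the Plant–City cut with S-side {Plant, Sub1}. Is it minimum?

No — its capacity is 25, but the minimum cut has capacity 21.

Given cut capacity: 14 + 3 + 8 = 25.
Augment Plant→Bus2→Sub2→Bus4→City: bottleneck 2, flow now 2.
Augment Plant→Bus2→Sub3→Bus4→City: bottleneck 8, flow now 10.
Augment Plant→Bus2→Sub3→Bus1→City: bottleneck 2, flow now 12.
Augment Plant→Bus2→Sub3→Sub4→City: bottleneck 1, flow now 13.
Augment Plant→Bus3→Sub2→Sub4→City: bottleneck 3, flow now 16.
Augment Plant→Sub1→Sub3→Sub4→City: bottleneck 5, flow now 21.
No augmenting path remains; maximum flow = 21.
In the residual graph, reachable from Plant: {Plant, Bus2}.
Min-cut edges: Plant→Bus3 (3), Plant→Sub1 (5), Bus2→Sub2 (2), Bus2→Sub3 (11); capacity 3 + 5 + 2 + 11 = 21.
Cut capacity 25 exceeds the max flow 21, so it is not minimum.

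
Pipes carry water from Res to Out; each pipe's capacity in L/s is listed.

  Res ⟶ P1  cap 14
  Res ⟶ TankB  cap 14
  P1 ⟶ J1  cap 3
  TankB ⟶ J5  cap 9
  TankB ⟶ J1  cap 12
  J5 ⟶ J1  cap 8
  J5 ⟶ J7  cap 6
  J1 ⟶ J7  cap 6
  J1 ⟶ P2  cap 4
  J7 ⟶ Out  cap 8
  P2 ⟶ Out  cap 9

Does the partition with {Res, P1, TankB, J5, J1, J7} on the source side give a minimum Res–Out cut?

Yes — it is a minimum cut (capacity 12).

Given cut capacity: 4 + 8 = 12.
Augment Res→P1→J1→J7→Out: bottleneck 3, flow now 3.
Augment Res→TankB→J5→J7→Out: bottleneck 5, flow now 8.
Augment Res→TankB→J1→P2→Out: bottleneck 4, flow now 12.
No augmenting path remains; maximum flow = 12.
Cut capacity 12 equals the max flow, so it is a minimum cut.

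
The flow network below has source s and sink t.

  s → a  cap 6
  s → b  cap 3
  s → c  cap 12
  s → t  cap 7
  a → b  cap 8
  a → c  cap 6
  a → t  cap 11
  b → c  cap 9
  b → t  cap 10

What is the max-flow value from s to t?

16

Augment s→t: bottleneck 7, flow now 7.
Augment s→a→t: bottleneck 6, flow now 13.
Augment s→b→t: bottleneck 3, flow now 16.
No augmenting path remains; maximum flow = 16.
In the residual graph, reachable from s: {s, c}.
Min-cut edges: s→a (6), s→b (3), s→t (7); capacity 6 + 3 + 7 = 16.
This cut is saturated, so no flow can exceed 16.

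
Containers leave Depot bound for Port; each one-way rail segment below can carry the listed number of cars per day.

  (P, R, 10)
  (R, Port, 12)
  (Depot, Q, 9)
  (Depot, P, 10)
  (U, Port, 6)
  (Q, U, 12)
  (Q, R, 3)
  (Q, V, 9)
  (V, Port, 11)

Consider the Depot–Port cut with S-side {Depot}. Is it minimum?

Yes — it is a minimum cut (capacity 19).

Given cut capacity: 10 + 9 = 19.
Augment Depot→P→R→Port: bottleneck 10, flow now 10.
Augment Depot→Q→R→Port: bottleneck 2, flow now 12.
Augment Depot→Q→U→Port: bottleneck 6, flow now 18.
Augment Depot→Q→V→Port: bottleneck 1, flow now 19.
No augmenting path remains; maximum flow = 19.
Cut capacity 19 equals the max flow, so it is a minimum cut.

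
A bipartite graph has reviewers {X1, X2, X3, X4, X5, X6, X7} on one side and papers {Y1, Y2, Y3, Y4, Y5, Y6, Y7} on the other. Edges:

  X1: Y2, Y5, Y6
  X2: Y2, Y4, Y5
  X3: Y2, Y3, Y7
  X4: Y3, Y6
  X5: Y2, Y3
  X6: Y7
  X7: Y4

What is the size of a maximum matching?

Unit-capacity flow: source→left, listed edges, right→sink; max matching = max flow.
Augmenting path X1→Y2 (+1); matched 1.
Augmenting path X2→Y4 (+1); matched 2.
Augmenting path X3→Y3 (+1); matched 3.
Augmenting path X4→Y6 (+1); matched 4.
Augmenting path X6→Y7 (+1); matched 5.
Augmenting path X5→Y2→X1→Y5 (+1); matched 6.
No augmenting path remains; maximum matching = 6.
König certificate: {Y2, Y3, Y4, Y5, Y6, Y7} is a vertex cover of size 6 (every listed pair touches it), so no matching can be larger.

6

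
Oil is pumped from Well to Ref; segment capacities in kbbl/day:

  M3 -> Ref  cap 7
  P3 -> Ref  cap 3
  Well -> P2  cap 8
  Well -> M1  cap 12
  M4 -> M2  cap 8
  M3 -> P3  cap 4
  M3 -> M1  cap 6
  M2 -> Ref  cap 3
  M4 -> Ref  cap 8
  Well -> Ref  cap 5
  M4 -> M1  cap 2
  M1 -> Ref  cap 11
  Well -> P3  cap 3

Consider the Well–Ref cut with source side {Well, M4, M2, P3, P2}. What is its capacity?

Edges leaving {Well, M4, M2, P3, P2}: Well→M1 (12), Well→Ref (5), M4→M1 (2), M4→Ref (8), M2→Ref (3), P3→Ref (3).
Cut capacity = 12 + 5 + 2 + 8 + 3 + 3 = 33.

33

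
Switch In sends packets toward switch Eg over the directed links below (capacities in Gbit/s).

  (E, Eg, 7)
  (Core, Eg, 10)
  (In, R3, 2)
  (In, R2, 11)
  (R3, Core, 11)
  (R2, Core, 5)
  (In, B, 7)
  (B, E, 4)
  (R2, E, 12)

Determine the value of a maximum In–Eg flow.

14

Augment In→B→E→Eg: bottleneck 4, flow now 4.
Augment In→R2→E→Eg: bottleneck 3, flow now 7.
Augment In→R2→Core→Eg: bottleneck 5, flow now 12.
Augment In→R3→Core→Eg: bottleneck 2, flow now 14.
No augmenting path remains; maximum flow = 14.
In the residual graph, reachable from In: {In, B, R2, E}.
Min-cut edges: In→R3 (2), R2→Core (5), E→Eg (7); capacity 2 + 5 + 7 = 14.
This cut is saturated, so no flow can exceed 14.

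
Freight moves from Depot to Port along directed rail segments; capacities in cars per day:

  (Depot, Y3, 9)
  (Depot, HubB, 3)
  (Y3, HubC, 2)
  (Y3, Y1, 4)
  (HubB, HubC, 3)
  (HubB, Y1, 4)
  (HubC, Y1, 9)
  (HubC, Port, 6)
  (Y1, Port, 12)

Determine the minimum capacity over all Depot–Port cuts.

Augment Depot→Y3→HubC→Port: bottleneck 2, flow now 2.
Augment Depot→Y3→Y1→Port: bottleneck 4, flow now 6.
Augment Depot→HubB→HubC→Port: bottleneck 3, flow now 9.
No augmenting path remains; maximum flow = 9.
By max-flow min-cut, the minimum cut capacity equals the max flow.
In the residual graph, reachable from Depot: {Depot, Y3}.
Min-cut edges: Depot→HubB (3), Y3→HubC (2), Y3→Y1 (4); capacity 3 + 2 + 4 = 9.

9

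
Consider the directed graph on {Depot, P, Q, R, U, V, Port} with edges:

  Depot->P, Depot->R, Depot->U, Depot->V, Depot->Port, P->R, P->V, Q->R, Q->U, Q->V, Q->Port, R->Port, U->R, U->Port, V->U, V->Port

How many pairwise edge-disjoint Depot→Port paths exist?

4

Assign every edge capacity 1; by Menger, the answer equals the max flow.
Path Depot→Port (+1); total 1.
Path Depot→R→Port (+1); total 2.
Path Depot→U→Port (+1); total 3.
Path Depot→V→Port (+1); total 4.
No residual Depot→Port path; max flow = 4.
Certifying cut of size 4: {Depot→Port, R→Port, U→Port, V→Port}.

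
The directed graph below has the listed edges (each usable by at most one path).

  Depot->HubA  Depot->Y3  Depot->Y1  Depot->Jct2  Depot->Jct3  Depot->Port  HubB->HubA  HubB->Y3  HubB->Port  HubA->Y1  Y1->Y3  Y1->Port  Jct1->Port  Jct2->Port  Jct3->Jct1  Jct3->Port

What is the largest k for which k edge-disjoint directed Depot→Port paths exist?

Assign every edge capacity 1; by Menger, the answer equals the max flow.
Path Depot→Port (+1); total 1.
Path Depot→Y1→Port (+1); total 2.
Path Depot→Jct2→Port (+1); total 3.
Path Depot→Jct3→Port (+1); total 4.
No residual Depot→Port path; max flow = 4.
Certifying cut of size 4: {Depot→Jct2, Depot→Jct3, Depot→Port, Y1→Port}.

4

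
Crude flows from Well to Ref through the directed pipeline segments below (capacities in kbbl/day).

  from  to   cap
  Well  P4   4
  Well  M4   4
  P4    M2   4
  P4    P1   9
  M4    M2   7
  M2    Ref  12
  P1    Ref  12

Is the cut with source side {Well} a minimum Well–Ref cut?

Yes — it is a minimum cut (capacity 8).

Given cut capacity: 4 + 4 = 8.
Augment Well→P4→M2→Ref: bottleneck 4, flow now 4.
Augment Well→M4→M2→Ref: bottleneck 4, flow now 8.
No augmenting path remains; maximum flow = 8.
Cut capacity 8 equals the max flow, so it is a minimum cut.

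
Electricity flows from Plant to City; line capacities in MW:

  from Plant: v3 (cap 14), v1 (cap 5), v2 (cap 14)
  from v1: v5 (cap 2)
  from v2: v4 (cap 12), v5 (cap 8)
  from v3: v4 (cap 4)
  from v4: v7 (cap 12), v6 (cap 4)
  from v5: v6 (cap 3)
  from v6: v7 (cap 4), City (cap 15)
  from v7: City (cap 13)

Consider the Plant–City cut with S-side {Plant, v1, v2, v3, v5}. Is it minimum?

Yes — it is a minimum cut (capacity 19).

Given cut capacity: 12 + 4 + 3 = 19.
Augment Plant→v1→v5→v6→City: bottleneck 2, flow now 2.
Augment Plant→v2→v4→v6→City: bottleneck 4, flow now 6.
Augment Plant→v2→v4→v7→City: bottleneck 8, flow now 14.
Augment Plant→v2→v5→v6→City: bottleneck 1, flow now 15.
Augment Plant→v3→v4→v7→City: bottleneck 4, flow now 19.
No augmenting path remains; maximum flow = 19.
Cut capacity 19 equals the max flow, so it is a minimum cut.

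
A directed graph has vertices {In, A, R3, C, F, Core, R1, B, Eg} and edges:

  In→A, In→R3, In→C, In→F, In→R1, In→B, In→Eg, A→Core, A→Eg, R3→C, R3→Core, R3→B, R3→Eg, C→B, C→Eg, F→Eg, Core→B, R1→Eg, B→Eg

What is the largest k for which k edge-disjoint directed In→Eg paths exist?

7

Assign every edge capacity 1; by Menger, the answer equals the max flow.
Path In→Eg (+1); total 1.
Path In→A→Eg (+1); total 2.
Path In→R3→Eg (+1); total 3.
Path In→C→Eg (+1); total 4.
Path In→F→Eg (+1); total 5.
Path In→R1→Eg (+1); total 6.
Path In→B→Eg (+1); total 7.
No residual In→Eg path; max flow = 7.
Certifying cut of size 7: {In→A, In→B, In→C, In→Eg, In→F, In→R1, In→R3}.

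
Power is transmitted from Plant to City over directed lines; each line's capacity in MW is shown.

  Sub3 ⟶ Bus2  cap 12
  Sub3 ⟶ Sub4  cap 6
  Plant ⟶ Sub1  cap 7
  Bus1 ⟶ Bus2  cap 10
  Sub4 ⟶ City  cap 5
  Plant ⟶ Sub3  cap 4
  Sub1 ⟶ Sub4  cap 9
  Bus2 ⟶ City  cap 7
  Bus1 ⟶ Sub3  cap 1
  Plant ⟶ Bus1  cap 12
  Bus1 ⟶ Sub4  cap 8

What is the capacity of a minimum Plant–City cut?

Augment Plant→Sub3→Sub4→City: bottleneck 4, flow now 4.
Augment Plant→Sub1→Sub4→City: bottleneck 1, flow now 5.
Augment Plant→Bus1→Bus2→City: bottleneck 7, flow now 12.
No augmenting path remains; maximum flow = 12.
By max-flow min-cut, the minimum cut capacity equals the max flow.
In the residual graph, reachable from Plant: {Plant, Sub3, Sub1, Bus1, Sub4, Bus2}.
Min-cut edges: Sub4→City (5), Bus2→City (7); capacity 5 + 7 = 12.

12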